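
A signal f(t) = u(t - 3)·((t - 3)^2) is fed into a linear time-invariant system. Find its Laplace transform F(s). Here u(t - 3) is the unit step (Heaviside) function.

F(s) = 2*exp(-3*s)/s^3

By the second shifting theorem, L{u(t - c)·g(t - c)} = e^(-cs)·G(s) with c = 3 and G(s) = L{g(t)}.
L{t^2} = 2!/s^3 = 2/s^3.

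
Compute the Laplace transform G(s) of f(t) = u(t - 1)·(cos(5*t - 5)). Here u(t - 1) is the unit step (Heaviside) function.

G(s) = s*exp(-s)/(s^2 + 25)

By the second shifting theorem, L{u(t - c)·g(t - c)} = e^(-cs)·H(s) with c = 1 and H(s) = L{g(t)}.
L{cos(5t)} = s/(s^2 + 25).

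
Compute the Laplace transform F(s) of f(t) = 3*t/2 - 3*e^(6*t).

Apply the Laplace transform termwise.
(-3)·[L{e^(6t)} = 1/(s - 6)]; (3/2)·[L{t} = 1!/s^2 = 1/s^2].

F(s) = -3/(s - 6) + 3/(2*s^2)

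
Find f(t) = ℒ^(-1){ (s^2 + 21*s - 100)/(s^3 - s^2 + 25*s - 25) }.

f(t) = -3*exp(t) + 5*sin(5*t) + 4*cos(5*t)

Factor the denominator: s^3 - s^2 + 25*s - 25 = (s - 1)*(s^2 + 25).
Partial fraction decomposition gives [-3/(s - 1)] + [4*s/(s^2 + 25)] + [25/(s^2 + 25)].
Invert each term: -3/(s - 1) ↔ -3e^(t); 4·s/(s^2 + 25) ↔ 4cos(5t); 5·5/(s^2 + 25) ↔ 5sin(5t).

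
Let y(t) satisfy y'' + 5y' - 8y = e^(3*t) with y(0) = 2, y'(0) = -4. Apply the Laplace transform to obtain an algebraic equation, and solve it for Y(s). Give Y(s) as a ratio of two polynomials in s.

Take the Laplace transform of both sides.
With L{y''} = s^2 Y - s·y(0) - y'(0) and L{y'} = sY - y(0), with y(0) = 2, y'(0) = -4: the LHS transforms to (s^2 + 5*s - 8)Y - (2*s + 6).
The right side is L{e^(3*t)} = 1/(s - 3).
So (s^2 + 5*s - 8)Y = 1/(s - 3) + (2*s + 6).
Divide through and combine into a single rational function.

Y(s) = (2*s^2 - 17)/(s^3 + 2*s^2 - 23*s + 24)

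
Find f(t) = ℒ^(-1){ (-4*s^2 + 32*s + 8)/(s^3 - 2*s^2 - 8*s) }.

f(t) = 3*exp(4*t) - 1 - 6*exp(-2*t)

Factor the denominator: s^3 - 2*s^2 - 8*s = s*(s - 4)*(s + 2).
Partial fraction decomposition gives [3/(s - 4)] + [-1/s] + [-6/(s + 2)].
Invert each term: 3/(s - 4) ↔ 3e^(4t); -1/(s - 0) ↔ -e^(0t); -6/(s + 2) ↔ -6e^(-2t).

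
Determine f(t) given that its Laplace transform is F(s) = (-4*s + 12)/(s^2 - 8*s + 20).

f(t) = -2*exp(4*t)*sin(2*t) - 4*exp(4*t)*cos(2*t)

Complete the square in the denominator: s^2 - 8*s + 20 = (s - 4)^2 + 2^2.
Split the numerator to match: -4*s + 12 = -4·(s - 4) - 2·2.
Invert each term: -4·(s - 4)/((s - 4)^2 + 4) ↔ -4e^(4t)cos(2t); -2·2/((s - 4)^2 + 4) ↔ -2e^(4t)sin(2t).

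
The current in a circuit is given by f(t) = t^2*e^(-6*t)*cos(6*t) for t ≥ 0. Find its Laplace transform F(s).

F(s) = 2*(s + 6)*(s^2 + 12*s - 72)/(s^2 + 12*s + 72)^3

L{cos(6t)} = s/(s^2 + 36).
Multiplying by e^(-6t) shifts s → s + 6, so L{e^(-6*t)*cos(6*t)} = (s + 6)/((s + 6)^2 + 36).
Then apply L{t^2·g(t)} = (-1)^2 d^2/ds^2[G(s)] with G(s) = (s + 6)/((s + 6)^2 + 36):
differentiating 2 times and applying the sign gives 2*(s + 6)*(s^2 + 12*s - 72)/(s^2 + 12*s + 72)^3.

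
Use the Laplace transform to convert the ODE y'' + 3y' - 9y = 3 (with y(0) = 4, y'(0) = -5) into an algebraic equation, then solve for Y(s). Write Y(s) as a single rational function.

Laplace-transform each side.
With L{y''} = s^2 Y - s·y(0) - y'(0) and L{y'} = sY - y(0), with y(0) = 4, y'(0) = -5: the LHS transforms to (s^2 + 3*s - 9)Y - (4*s + 7).
The right side is L{3} = 3/s.
So (s^2 + 3*s - 9)Y = 3/s + (4*s + 7).
Solve for Y(s) and write it as one ratio of polynomials.

Y(s) = (4*s^2 + 7*s + 3)/(s^3 + 3*s^2 - 9*s)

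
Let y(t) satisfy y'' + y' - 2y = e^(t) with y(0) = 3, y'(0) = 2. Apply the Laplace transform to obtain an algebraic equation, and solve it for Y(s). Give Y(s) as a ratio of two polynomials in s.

Y(s) = (3*s^2 + 2*s - 4)/(s^3 - 3*s + 2)

Transform both sides with L{·}.
The derivative rules (L{y''} = s^2 Y - s·y(0) - y'(0) and L{y'} = sY - y(0), with y(0) = 3, y'(0) = 2) turn the left side into (s^2 + s - 2)Y - (3*s + 5).
The right side is L{e^(t)} = 1/(s - 1).
So (s^2 + s - 2)Y = 1/(s - 1) + (3*s + 5).
Solve for Y(s) and write it as one ratio of polynomials.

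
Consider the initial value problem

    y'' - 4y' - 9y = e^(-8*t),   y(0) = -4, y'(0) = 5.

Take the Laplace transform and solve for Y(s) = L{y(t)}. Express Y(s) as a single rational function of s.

Y(s) = (-4*s^2 - 11*s + 169)/(s^3 + 4*s^2 - 41*s - 72)

Take the Laplace transform of both sides.
With L{y''} = s^2 Y - s·y(0) - y'(0) and L{y'} = sY - y(0), with y(0) = -4, y'(0) = 5: the LHS transforms to (s^2 - 4*s - 9)Y - (-4*s + 21).
The right side is L{e^(-8*t)} = 1/(s + 8).
So (s^2 - 4*s - 9)Y = 1/(s + 8) + (-4*s + 21).
Solve for Y(s) and write it as one ratio of polynomials.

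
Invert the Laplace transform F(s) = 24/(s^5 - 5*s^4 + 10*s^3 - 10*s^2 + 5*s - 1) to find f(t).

Rewrite the denominator: s^5 - 5*s^4 + 10*s^3 - 10*s^2 + 5*s - 1 = (s - 1)^5.
The form in (s - 1) signals a first-shifting-theorem factor e^(t).
Since L{t^4} = 4!/s^5 = 24/s^5, the inverse is t^4*e^(t).

f(t) = t^4*exp(t)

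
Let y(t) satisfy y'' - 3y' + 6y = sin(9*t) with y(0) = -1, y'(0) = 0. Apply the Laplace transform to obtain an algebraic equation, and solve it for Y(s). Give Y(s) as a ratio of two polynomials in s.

Take the Laplace transform of both sides.
Using L{y''} = s^2 Y - s·y(0) - y'(0) and L{y'} = sY - y(0), with y(0) = -1, y'(0) = 0, the left side becomes (s^2 - 3*s + 6)Y - (-s + 3).
The right side is L{sin(9*t)} = 9/(s^2 + 81).
So (s^2 - 3*s + 6)Y = 9/(s^2 + 81) + (-s + 3).
Solve for Y(s) and write it as one ratio of polynomials.

Y(s) = (-s^3 + 3*s^2 - 81*s + 252)/(s^4 - 3*s^3 + 87*s^2 - 243*s + 486)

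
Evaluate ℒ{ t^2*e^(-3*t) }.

L{e^(-3t)} = 1/(s + 3).
Then apply L{t^2·g(t)} = (-1)^2 d^2/ds^2[H(s)] with H(s) = 1/(s + 3):
differentiating 2 times and applying the sign gives 2/(s + 3)^3.

2/(s + 3)^3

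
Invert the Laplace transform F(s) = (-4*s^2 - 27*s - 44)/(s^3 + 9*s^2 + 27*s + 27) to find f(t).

Factor the denominator: s^3 + 9*s^2 + 27*s + 27 = (s + 3)^3.
Partial fraction decomposition gives [-4/(s + 3)] + [-3/(s + 3)^2] + [(s + 3)^(-3)].
Invert each term: -4/(s + 3) ↔ -4e^(-3t); -3/(s + 3)^2 ↔ -3t·e^(-3t); 1/(s + 3)^3 ↔ (1/2)t^2·e^(-3t).

f(t) = t^2*exp(-3*t)/2 - 3*t*exp(-3*t) - 4*exp(-3*t)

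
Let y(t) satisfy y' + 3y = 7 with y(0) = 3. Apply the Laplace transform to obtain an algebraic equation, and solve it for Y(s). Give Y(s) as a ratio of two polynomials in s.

Y(s) = (3*s + 7)/(s^2 + 3*s)

Laplace-transform each side.
The derivative rules (L{y'} = sY - y(0) = sY - 3) turn the left side into (s + 3)Y - (3).
The right side is L{7} = 7/s.
So (s + 3)Y = 7/s + (3).
Divide through and combine into a single rational function.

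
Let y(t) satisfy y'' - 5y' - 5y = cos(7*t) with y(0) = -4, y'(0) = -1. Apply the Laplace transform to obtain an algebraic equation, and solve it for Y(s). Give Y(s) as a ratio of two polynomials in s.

Apply the Laplace transform to the equation.
The derivative rules (L{y''} = s^2 Y - s·y(0) - y'(0) and L{y'} = sY - y(0), with y(0) = -4, y'(0) = -1) turn the left side into (s^2 - 5*s - 5)Y - (-4*s + 19).
The right side is L{cos(7*t)} = s/(s^2 + 49).
So (s^2 - 5*s - 5)Y = s/(s^2 + 49) + (-4*s + 19).
Solve for Y(s) and write it as one ratio of polynomials.

Y(s) = (-4*s^3 + 19*s^2 - 195*s + 931)/(s^4 - 5*s^3 + 44*s^2 - 245*s - 245)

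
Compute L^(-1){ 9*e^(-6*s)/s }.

Heaviside(t - 6)*(9)

The factor e^(-6s) signals a time shift by c = 6 (second shifting theorem).
L{9} = 9/s, so L^-1{9/s} = 9.
Hence the inverse is u(t - 6) times that function evaluated at t - 6.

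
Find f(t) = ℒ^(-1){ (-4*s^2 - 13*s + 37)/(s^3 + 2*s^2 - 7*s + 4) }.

f(t) = 4*t*exp(t) - 5*exp(t) + exp(-4*t)

Factor the denominator: s^3 + 2*s^2 - 7*s + 4 = (s - 1)^2*(s + 4).
Partial fraction decomposition gives [-5/(s - 1)] + [4/(s - 1)^2] + [1/(s + 4)].
Invert each term: -5/(s - 1) ↔ -5e^(t); 4/(s - 1)^2 ↔ 4t·e^(t); 1/(s + 4) ↔ e^(-4t).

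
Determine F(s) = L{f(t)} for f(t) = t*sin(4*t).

F(s) = 8*s/(s^2 + 16)^2

L{sin(4t)} = 4/(s^2 + 16).
Then apply L{t·g(t)} = -d/ds[G(s)] with G(s) = 4/(s^2 + 16):
differentiating 1 time and applying the sign gives 8*s/(s^2 + 16)^2.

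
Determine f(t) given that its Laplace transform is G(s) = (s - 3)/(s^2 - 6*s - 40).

Rewrite the denominator: s^2 - 6*s - 40 = (s - 3)^2 - 49.
The form in (s - 3) signals a first-shifting-theorem factor e^(3t).
Since L{cosh(7t)} = s/(s^2 - 49), the inverse is exp(3*t)*cosh(7*t).

f(t) = exp(3*t)*cosh(7*t)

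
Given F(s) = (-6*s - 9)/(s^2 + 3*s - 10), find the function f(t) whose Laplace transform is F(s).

Factor the denominator: s^2 + 3*s - 10 = (s - 2)*(s + 5).
Partial fraction decomposition gives [-3/(s + 5)] + [-3/(s - 2)].
Invert each term: -3/(s + 5) ↔ -3e^(-5t); -3/(s - 2) ↔ -3e^(2t).

f(t) = -3*exp(2*t) - 3*exp(-5*t)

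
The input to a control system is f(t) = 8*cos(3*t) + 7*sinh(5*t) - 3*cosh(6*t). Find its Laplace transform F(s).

F(s) = 8*s/(s^2 + 9) - 3*s/(s^2 - 36) + 35/(s^2 - 25)

The transform is linear, so treat each term independently.
(-3)·[L{cosh(6t)} = s/(s^2 - 36)]; (7)·[L{sinh(5t)} = 5/(s^2 - 25)]; (8)·[L{cos(3t)} = s/(s^2 + 9)].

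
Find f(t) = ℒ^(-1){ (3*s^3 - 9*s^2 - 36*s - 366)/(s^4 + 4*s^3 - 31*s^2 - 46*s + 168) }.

Factor the denominator: s^4 + 4*s^3 - 31*s^2 - 46*s + 168 = (s - 4)*(s - 2)*(s + 3)*(s + 7).
Partial fraction decomposition gives [-3/(s - 4)] + [-3/(s + 3)] + [5/(s - 2)] + [4/(s + 7)].
Invert each term: -3/(s - 4) ↔ -3e^(4t); -3/(s + 3) ↔ -3e^(-3t); 5/(s - 2) ↔ 5e^(2t); 4/(s + 7) ↔ 4e^(-7t).

f(t) = -3*exp(4*t) + 5*exp(2*t) - 3*exp(-3*t) + 4*exp(-7*t)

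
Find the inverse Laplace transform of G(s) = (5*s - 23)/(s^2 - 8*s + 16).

Factor the denominator: s^2 - 8*s + 16 = (s - 4)^2.
Partial fraction decomposition gives [5/(s - 4)] + [-3/(s - 4)^2].
Invert each term: 5/(s - 4) ↔ 5e^(4t); -3/(s - 4)^2 ↔ -3t·e^(4t).

-3*t*exp(4*t) + 5*exp(4*t)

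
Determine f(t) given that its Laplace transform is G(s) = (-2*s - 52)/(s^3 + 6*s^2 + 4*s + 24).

Factor the denominator: s^3 + 6*s^2 + 4*s + 24 = (s + 6)*(s^2 + 4).
Partial fraction decomposition gives [-1/(s + 6)] + [s/(s^2 + 4)] + [-8/(s^2 + 4)].
Invert each term: -1/(s + 6) ↔ -e^(-6t); 1·s/(s^2 + 4) ↔ cos(2t); -4·2/(s^2 + 4) ↔ -4sin(2t).

f(t) = -4*sin(2*t) + cos(2*t) - exp(-6*t)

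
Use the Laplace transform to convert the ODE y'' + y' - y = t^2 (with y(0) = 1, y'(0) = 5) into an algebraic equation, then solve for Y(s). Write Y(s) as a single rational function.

Laplace-transform each side.
Using L{y''} = s^2 Y - s·y(0) - y'(0) and L{y'} = sY - y(0), with y(0) = 1, y'(0) = 5, the left side becomes (s^2 + s - 1)Y - (s + 6).
The right side is L{t^2} = 2/s^3.
So (s^2 + s - 1)Y = 2/s^3 + (s + 6).
Divide through and combine into a single rational function.

Y(s) = (s^4 + 6*s^3 + 2)/(s^5 + s^4 - s^3)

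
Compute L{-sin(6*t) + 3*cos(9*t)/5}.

3*s/(5*(s^2 + 81)) - 6/(s^2 + 36)

By linearity of the Laplace transform, transform each term separately.
(-1)·[L{sin(6t)} = 6/(s^2 + 36)]; (3/5)·[L{cos(9t)} = s/(s^2 + 81)].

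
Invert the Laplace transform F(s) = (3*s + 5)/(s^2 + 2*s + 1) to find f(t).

f(t) = 2*t*exp(-t) + 3*exp(-t)

Factor the denominator: s^2 + 2*s + 1 = (s + 1)^2.
Partial fraction decomposition gives [3/(s + 1)] + [2/(s + 1)^2].
Invert each term: 3/(s + 1) ↔ 3e^(-t); 2/(s + 1)^2 ↔ 2t·e^(-t).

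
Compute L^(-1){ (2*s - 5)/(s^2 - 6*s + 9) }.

Factor the denominator: s^2 - 6*s + 9 = (s - 3)^2.
Partial fraction decomposition gives [2/(s - 3)] + [(s - 3)^(-2)].
Invert each term: 2/(s - 3) ↔ 2e^(3t); 1/(s - 3)^2 ↔ t·e^(3t).

t*exp(3*t) + 2*exp(3*t)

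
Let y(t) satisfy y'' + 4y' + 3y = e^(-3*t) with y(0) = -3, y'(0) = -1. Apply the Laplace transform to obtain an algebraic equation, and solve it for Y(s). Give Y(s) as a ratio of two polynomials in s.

Laplace-transform each side.
Using L{y''} = s^2 Y - s·y(0) - y'(0) and L{y'} = sY - y(0), with y(0) = -3, y'(0) = -1, the left side becomes (s^2 + 4*s + 3)Y - (-3*s - 13).
The right side is L{e^(-3*t)} = 1/(s + 3).
So (s^2 + 4*s + 3)Y = 1/(s + 3) + (-3*s - 13).
Solve for Y(s) and write it as one ratio of polynomials.

Y(s) = (-3*s^2 - 22*s - 38)/(s^3 + 7*s^2 + 15*s + 9)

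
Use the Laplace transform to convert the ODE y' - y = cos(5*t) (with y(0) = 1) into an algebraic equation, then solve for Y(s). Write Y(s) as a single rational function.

Take the Laplace transform of both sides.
The derivative rules (L{y'} = sY - y(0) = sY - 1) turn the left side into (s - 1)Y - (1).
The right side is L{cos(5*t)} = s/(s^2 + 25).
So (s - 1)Y = s/(s^2 + 25) + (1).
Isolate Y and clear denominators.

Y(s) = (s^2 + s + 25)/(s^3 - s^2 + 25*s - 25)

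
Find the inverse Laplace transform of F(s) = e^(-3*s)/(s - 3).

The factor e^(-3s) signals a time shift by c = 3 (second shifting theorem).
L{e^(3t)} = 1/(s - 3), so L^-1{1/(s - 3)} = e^(3*t).
Hence the inverse is u(t - 3) times that function evaluated at t - 3.

Heaviside(t - 3)*(exp(3*t - 9))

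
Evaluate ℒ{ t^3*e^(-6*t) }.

L{t^3} = 3!/s^4 = 6/s^4.
By the first shifting theorem, multiplying by e^(-6t) replaces s with s + 6.

6/(s + 6)^4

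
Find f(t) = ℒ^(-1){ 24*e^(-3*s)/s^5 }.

The factor e^(-3s) signals a time shift by c = 3 (second shifting theorem).
L{t^4} = 4!/s^5 = 24/s^5, so L^-1{24/s^5} = t^4.
Hence the inverse is u(t - 3) times that function evaluated at t - 3.

f(t) = Heaviside(t - 3)*((t - 3)^4)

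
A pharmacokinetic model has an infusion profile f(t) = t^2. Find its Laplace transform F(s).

F(s) = 2/s^3

L{t^2} = 2!/s^3 = 2/s^3.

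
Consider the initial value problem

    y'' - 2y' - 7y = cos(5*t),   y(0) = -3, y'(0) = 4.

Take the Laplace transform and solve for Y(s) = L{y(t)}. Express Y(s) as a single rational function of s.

Laplace-transform each side.
Using L{y''} = s^2 Y - s·y(0) - y'(0) and L{y'} = sY - y(0), with y(0) = -3, y'(0) = 4, the left side becomes (s^2 - 2*s - 7)Y - (-3*s + 10).
The right side is L{cos(5*t)} = s/(s^2 + 25).
So (s^2 - 2*s - 7)Y = s/(s^2 + 25) + (-3*s + 10).
Divide through and combine into a single rational function.

Y(s) = (-3*s^3 + 10*s^2 - 74*s + 250)/(s^4 - 2*s^3 + 18*s^2 - 50*s - 175)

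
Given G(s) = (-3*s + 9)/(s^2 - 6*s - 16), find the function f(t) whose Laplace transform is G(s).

f(t) = -3*exp(3*t)*cosh(5*t)

Rewrite the denominator: s^2 - 6*s - 16 = (s - 3)^2 - 25.
The form in (s - 3) signals a first-shifting-theorem factor e^(3t).
Since L{cosh(5t)} = s/(s^2 - 25), the inverse is exp(3*t)*cosh(5*t), scaled by -3.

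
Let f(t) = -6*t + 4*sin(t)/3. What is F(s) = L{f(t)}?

F(s) = 4/(3*(s^2 + 1)) - 6/s^2

Apply the Laplace transform termwise.
(-6)·[L{t} = 1!/s^2 = 1/s^2]; (4/3)·[L{sin(t)} = 1/(s^2 + 1)].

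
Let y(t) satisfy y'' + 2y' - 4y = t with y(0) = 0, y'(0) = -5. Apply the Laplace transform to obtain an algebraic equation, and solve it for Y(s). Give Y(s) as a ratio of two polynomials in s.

Y(s) = (-5*s^2 + 1)/(s^4 + 2*s^3 - 4*s^2)

Laplace-transform each side.
The derivative rules (L{y''} = s^2 Y - s·y(0) - y'(0) and L{y'} = sY - y(0), with y(0) = 0, y'(0) = -5) turn the left side into (s^2 + 2*s - 4)Y - (-5).
The right side is L{t} = s^(-2).
So (s^2 + 2*s - 4)Y = s^(-2) + (-5).
Divide through and combine into a single rational function.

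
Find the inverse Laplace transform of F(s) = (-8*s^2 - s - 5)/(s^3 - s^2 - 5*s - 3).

3*t*exp(-t) - 5*exp(3*t) - 3*exp(-t)

Factor the denominator: s^3 - s^2 - 5*s - 3 = (s - 3)*(s + 1)^2.
Partial fraction decomposition gives [-3/(s + 1)] + [3/(s + 1)^2] + [-5/(s - 3)].
Invert each term: -3/(s + 1) ↔ -3e^(-t); 3/(s + 1)^2 ↔ 3t·e^(-t); -5/(s - 3) ↔ -5e^(3t).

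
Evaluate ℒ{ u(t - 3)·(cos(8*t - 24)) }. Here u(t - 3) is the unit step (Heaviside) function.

s*exp(-3*s)/(s^2 + 64)

By the second shifting theorem, L{u(t - c)·g(t - c)} = e^(-cs)·G(s) with c = 3 and G(s) = L{g(t)}.
L{cos(8t)} = s/(s^2 + 64).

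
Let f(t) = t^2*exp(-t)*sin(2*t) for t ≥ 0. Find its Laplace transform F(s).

L{sin(2t)} = 2/(s^2 + 4).
Multiplying by e^(-t) shifts s → s + 1, so L{exp(-t)*sin(2*t)} = 2/((s + 1)^2 + 4).
Then apply L{t^2·g(t)} = (-1)^2 d^2/ds^2[G(s)] with G(s) = 2/((s + 1)^2 + 4):
differentiating 2 times and applying the sign gives 4*(3*s^2 + 6*s - 1)/(s^2 + 2*s + 5)^3.

F(s) = 4*(3*s^2 + 6*s - 1)/(s^2 + 2*s + 5)^3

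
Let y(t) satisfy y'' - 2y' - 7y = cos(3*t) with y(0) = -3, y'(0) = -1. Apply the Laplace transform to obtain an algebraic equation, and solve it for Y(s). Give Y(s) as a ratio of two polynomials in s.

Apply the Laplace transform to the equation.
With L{y''} = s^2 Y - s·y(0) - y'(0) and L{y'} = sY - y(0), with y(0) = -3, y'(0) = -1: the LHS transforms to (s^2 - 2*s - 7)Y - (-3*s + 5).
The right side is L{cos(3*t)} = s/(s^2 + 9).
So (s^2 - 2*s - 7)Y = s/(s^2 + 9) + (-3*s + 5).
Solve for Y(s) and write it as one ratio of polynomials.

Y(s) = (-3*s^3 + 5*s^2 - 26*s + 45)/(s^4 - 2*s^3 + 2*s^2 - 18*s - 63)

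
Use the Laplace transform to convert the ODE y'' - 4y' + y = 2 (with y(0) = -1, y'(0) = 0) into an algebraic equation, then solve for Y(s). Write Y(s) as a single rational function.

Transform both sides with L{·}.
The derivative rules (L{y''} = s^2 Y - s·y(0) - y'(0) and L{y'} = sY - y(0), with y(0) = -1, y'(0) = 0) turn the left side into (s^2 - 4*s + 1)Y - (-s + 4).
The right side is L{2} = 2/s.
So (s^2 - 4*s + 1)Y = 2/s + (-s + 4).
Solve for Y(s) and write it as one ratio of polynomials.

Y(s) = (-s^2 + 4*s + 2)/(s^3 - 4*s^2 + s)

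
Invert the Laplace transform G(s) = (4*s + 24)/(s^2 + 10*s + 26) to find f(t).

Complete the square in the denominator: s^2 + 10*s + 26 = (s + 5)^2 + 1^2.
Split the numerator to match: 4*s + 24 = 4·(s + 5) + 4·1.
Invert each term: 4·(s + 5)/((s + 5)^2 + 1) ↔ 4e^(-5t)cos(t); 4·1/((s + 5)^2 + 1) ↔ 4e^(-5t)sin(t).

f(t) = 4*exp(-5*t)*sin(t) + 4*exp(-5*t)*cos(t)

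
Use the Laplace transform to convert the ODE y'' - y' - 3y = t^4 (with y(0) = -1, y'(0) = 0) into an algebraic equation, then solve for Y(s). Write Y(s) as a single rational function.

Y(s) = (-s^6 + s^5 + 24)/(s^7 - s^6 - 3*s^5)

Transform both sides with L{·}.
With L{y''} = s^2 Y - s·y(0) - y'(0) and L{y'} = sY - y(0), with y(0) = -1, y'(0) = 0: the LHS transforms to (s^2 - s - 3)Y - (-s + 1).
The right side is L{t^4} = 24/s^5.
So (s^2 - s - 3)Y = 24/s^5 + (-s + 1).
Divide through and combine into a single rational function.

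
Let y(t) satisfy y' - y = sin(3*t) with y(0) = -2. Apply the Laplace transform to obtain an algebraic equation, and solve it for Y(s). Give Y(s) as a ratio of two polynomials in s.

Y(s) = (-2*s^2 - 15)/(s^3 - s^2 + 9*s - 9)

Apply the Laplace transform to the equation.
Using L{y'} = sY - y(0) = sY - (-2), the left side becomes (s - 1)Y - (-2).
The right side is L{sin(3*t)} = 3/(s^2 + 9).
So (s - 1)Y = 3/(s^2 + 9) + (-2).
Isolate Y and clear denominators.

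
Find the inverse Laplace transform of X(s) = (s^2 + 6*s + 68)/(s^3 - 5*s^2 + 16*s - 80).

Factor the denominator: s^3 - 5*s^2 + 16*s - 80 = (s - 5)*(s^2 + 16).
Partial fraction decomposition gives [3/(s - 5)] + [-2*s/(s^2 + 16)] + [-4/(s^2 + 16)].
Invert each term: 3/(s - 5) ↔ 3e^(5t); -2·s/(s^2 + 16) ↔ -2cos(4t); -1·4/(s^2 + 16) ↔ -sin(4t).

3*exp(5*t) - sin(4*t) - 2*cos(4*t)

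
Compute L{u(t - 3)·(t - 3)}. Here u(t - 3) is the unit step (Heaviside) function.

exp(-3*s)/s^2

By the second shifting theorem, L{u(t - c)·g(t - c)} = e^(-cs)·G(s) with c = 3 and G(s) = L{g(t)}.
L{t} = 1!/s^2 = 1/s^2.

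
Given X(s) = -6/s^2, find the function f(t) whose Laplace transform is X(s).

Since L{t} = 1!/s^2 = 1/s^2, the inverse is t, scaled by -6.

f(t) = -6*t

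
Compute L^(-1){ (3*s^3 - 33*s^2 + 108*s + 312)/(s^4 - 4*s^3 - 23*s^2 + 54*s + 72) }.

2*exp(6*t) - 5*exp(3*t) + 2*exp(-t) + 4*exp(-4*t)

Factor the denominator: s^4 - 4*s^3 - 23*s^2 + 54*s + 72 = (s - 6)*(s - 3)*(s + 1)*(s + 4).
Partial fraction decomposition gives [2/(s - 6)] + [4/(s + 4)] + [2/(s + 1)] + [-5/(s - 3)].
Invert each term: 2/(s - 6) ↔ 2e^(6t); 4/(s + 4) ↔ 4e^(-4t); 2/(s + 1) ↔ 2e^(-t); -5/(s - 3) ↔ -5e^(3t).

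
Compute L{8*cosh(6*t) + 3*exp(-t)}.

8*s/(s^2 - 36) + 3/(s + 1)

By linearity of the Laplace transform, transform each term separately.
(8)·[L{cosh(6t)} = s/(s^2 - 36)]; (3)·[L{e^(-t)} = 1/(s + 1)].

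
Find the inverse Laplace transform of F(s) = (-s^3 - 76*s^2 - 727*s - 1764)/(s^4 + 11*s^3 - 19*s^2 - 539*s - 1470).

Factor the denominator: s^4 + 11*s^3 - 19*s^2 - 539*s - 1470 = (s - 7)*(s + 5)*(s + 6)*(s + 7).
Partial fraction decomposition gives [-4/(s + 5)] + [2/(s + 7)] + [-5/(s - 7)] + [6/(s + 6)].
Invert each term: -4/(s + 5) ↔ -4e^(-5t); 2/(s + 7) ↔ 2e^(-7t); -5/(s - 7) ↔ -5e^(7t); 6/(s + 6) ↔ 6e^(-6t).

-5*exp(7*t) - 4*exp(-5*t) + 6*exp(-6*t) + 2*exp(-7*t)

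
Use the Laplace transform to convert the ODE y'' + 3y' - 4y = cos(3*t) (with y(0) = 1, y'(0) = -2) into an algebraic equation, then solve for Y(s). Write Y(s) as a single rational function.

Apply the Laplace transform to the equation.
Using L{y''} = s^2 Y - s·y(0) - y'(0) and L{y'} = sY - y(0), with y(0) = 1, y'(0) = -2, the left side becomes (s^2 + 3*s - 4)Y - (s + 1).
The right side is L{cos(3*t)} = s/(s^2 + 9).
So (s^2 + 3*s - 4)Y = s/(s^2 + 9) + (s + 1).
Divide through and combine into a single rational function.

Y(s) = (s^3 + s^2 + 10*s + 9)/(s^4 + 3*s^3 + 5*s^2 + 27*s - 36)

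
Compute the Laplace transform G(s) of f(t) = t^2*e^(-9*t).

G(s) = 2/(s + 9)^3

L{e^(-9t)} = 1/(s + 9).
Then apply L{t^2·g(t)} = (-1)^2 d^2/ds^2[H(s)] with H(s) = 1/(s + 9):
differentiating 2 times and applying the sign gives 2/(s + 9)^3.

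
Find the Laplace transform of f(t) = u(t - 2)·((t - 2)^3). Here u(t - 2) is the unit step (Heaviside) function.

By the second shifting theorem, L{u(t - c)·g(t - c)} = e^(-cs)·G(s) with c = 2 and G(s) = L{g(t)}.
L{t^3} = 3!/s^4 = 6/s^4.

6*exp(-2*s)/s^4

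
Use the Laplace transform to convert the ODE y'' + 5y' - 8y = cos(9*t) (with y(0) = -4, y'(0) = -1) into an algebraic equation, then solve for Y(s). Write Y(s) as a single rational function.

Y(s) = (-4*s^3 - 21*s^2 - 323*s - 1701)/(s^4 + 5*s^3 + 73*s^2 + 405*s - 648)

Apply the Laplace transform to the equation.
With L{y''} = s^2 Y - s·y(0) - y'(0) and L{y'} = sY - y(0), with y(0) = -4, y'(0) = -1: the LHS transforms to (s^2 + 5*s - 8)Y - (-4*s - 21).
The right side is L{cos(9*t)} = s/(s^2 + 81).
So (s^2 + 5*s - 8)Y = s/(s^2 + 81) + (-4*s - 21).
Divide through and combine into a single rational function.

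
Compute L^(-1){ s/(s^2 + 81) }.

cos(9*t)

Since L{cos(9t)} = s/(s^2 + 81), the inverse is cos(9*t).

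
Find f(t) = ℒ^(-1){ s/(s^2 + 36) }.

f(t) = cos(6*t)

Since L{cos(6t)} = s/(s^2 + 36), the inverse is cos(6*t).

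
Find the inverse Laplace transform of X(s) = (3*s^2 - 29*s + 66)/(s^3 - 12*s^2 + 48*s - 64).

-t^2*exp(4*t) - 5*t*exp(4*t) + 3*exp(4*t)

Factor the denominator: s^3 - 12*s^2 + 48*s - 64 = (s - 4)^3.
Partial fraction decomposition gives [3/(s - 4)] + [-5/(s - 4)^2] + [-2/(s - 4)^3].
Invert each term: 3/(s - 4) ↔ 3e^(4t); -5/(s - 4)^2 ↔ -5t·e^(4t); -2/(s - 4)^3 ↔ (-1)t^2·e^(4t).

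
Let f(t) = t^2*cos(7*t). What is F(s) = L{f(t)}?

L{cos(7t)} = s/(s^2 + 49).
Then apply L{t^2·g(t)} = (-1)^2 d^2/ds^2[G(s)] with G(s) = s/(s^2 + 49):
differentiating 2 times and applying the sign gives 2*s*(s^2 - 147)/(s^2 + 49)^3.

F(s) = 2*s*(s^2 - 147)/(s^2 + 49)^3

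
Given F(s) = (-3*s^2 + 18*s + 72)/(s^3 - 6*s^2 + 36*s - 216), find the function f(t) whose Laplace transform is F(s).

f(t) = exp(6*t) - sin(6*t) - 4*cos(6*t)

Factor the denominator: s^3 - 6*s^2 + 36*s - 216 = (s - 6)*(s^2 + 36).
Partial fraction decomposition gives [1/(s - 6)] + [-4*s/(s^2 + 36)] + [-6/(s^2 + 36)].
Invert each term: 1/(s - 6) ↔ e^(6t); -4·s/(s^2 + 36) ↔ -4cos(6t); -1·6/(s^2 + 36) ↔ -sin(6t).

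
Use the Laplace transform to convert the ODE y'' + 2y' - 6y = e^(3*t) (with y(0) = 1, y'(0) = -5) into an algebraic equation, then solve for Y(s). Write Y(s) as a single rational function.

Transform both sides with L{·}.
Using L{y''} = s^2 Y - s·y(0) - y'(0) and L{y'} = sY - y(0), with y(0) = 1, y'(0) = -5, the left side becomes (s^2 + 2*s - 6)Y - (s - 3).
The right side is L{e^(3*t)} = 1/(s - 3).
So (s^2 + 2*s - 6)Y = 1/(s - 3) + (s - 3).
Isolate Y and clear denominators.

Y(s) = (s^2 - 6*s + 10)/(s^3 - s^2 - 12*s + 18)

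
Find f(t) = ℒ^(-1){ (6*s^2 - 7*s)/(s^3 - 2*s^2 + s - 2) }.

Factor the denominator: s^3 - 2*s^2 + s - 2 = (s - 2)*(s^2 + 1).
Partial fraction decomposition gives [2/(s - 2)] + [4*s/(s^2 + 1)] + [1/(s^2 + 1)].
Invert each term: 2/(s - 2) ↔ 2e^(2t); 4·s/(s^2 + 1) ↔ 4cos(t); 1·1/(s^2 + 1) ↔ sin(t).

f(t) = 2*exp(2*t) + sin(t) + 4*cos(t)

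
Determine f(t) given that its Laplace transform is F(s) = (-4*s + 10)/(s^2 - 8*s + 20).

f(t) = -3*exp(4*t)*sin(2*t) - 4*exp(4*t)*cos(2*t)

Complete the square in the denominator: s^2 - 8*s + 20 = (s - 4)^2 + 2^2.
Split the numerator to match: -4*s + 10 = -4·(s - 4) - 3·2.
Invert each term: -4·(s - 4)/((s - 4)^2 + 4) ↔ -4e^(4t)cos(2t); -3·2/((s - 4)^2 + 4) ↔ -3e^(4t)sin(2t).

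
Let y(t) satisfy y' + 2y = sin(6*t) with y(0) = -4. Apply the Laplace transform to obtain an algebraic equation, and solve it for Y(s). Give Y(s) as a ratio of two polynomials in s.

Laplace-transform each side.
Using L{y'} = sY - y(0) = sY - (-4), the left side becomes (s + 2)Y - (-4).
The right side is L{sin(6*t)} = 6/(s^2 + 36).
So (s + 2)Y = 6/(s^2 + 36) + (-4).
Divide through and combine into a single rational function.

Y(s) = (-4*s^2 - 138)/(s^3 + 2*s^2 + 36*s + 72)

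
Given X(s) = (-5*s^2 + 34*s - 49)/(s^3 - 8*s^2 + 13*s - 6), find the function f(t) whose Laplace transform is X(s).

Factor the denominator: s^3 - 8*s^2 + 13*s - 6 = (s - 6)*(s - 1)^2.
Partial fraction decomposition gives [-4/(s - 1)] + [4/(s - 1)^2] + [-1/(s - 6)].
Invert each term: -4/(s - 1) ↔ -4e^(t); 4/(s - 1)^2 ↔ 4t·e^(t); -1/(s - 6) ↔ -e^(6t).

f(t) = 4*t*exp(t) - exp(6*t) - 4*exp(t)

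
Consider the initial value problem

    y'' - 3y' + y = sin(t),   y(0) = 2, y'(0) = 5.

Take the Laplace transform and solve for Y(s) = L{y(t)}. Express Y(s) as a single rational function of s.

Apply the Laplace transform to the equation.
Using L{y''} = s^2 Y - s·y(0) - y'(0) and L{y'} = sY - y(0), with y(0) = 2, y'(0) = 5, the left side becomes (s^2 - 3*s + 1)Y - (2*s - 1).
The right side is L{sin(t)} = 1/(s^2 + 1).
So (s^2 - 3*s + 1)Y = 1/(s^2 + 1) + (2*s - 1).
Solve for Y(s) and write it as one ratio of polynomials.

Y(s) = (2*s^3 - s^2 + 2*s)/(s^4 - 3*s^3 + 2*s^2 - 3*s + 1)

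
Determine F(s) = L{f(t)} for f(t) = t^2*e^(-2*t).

F(s) = 2/(s + 2)^3

L{e^(-2t)} = 1/(s + 2).
Then apply L{t^2·g(t)} = (-1)^2 d^2/ds^2[G(s)] with G(s) = 1/(s + 2):
differentiating 2 times and applying the sign gives 2/(s + 2)^3.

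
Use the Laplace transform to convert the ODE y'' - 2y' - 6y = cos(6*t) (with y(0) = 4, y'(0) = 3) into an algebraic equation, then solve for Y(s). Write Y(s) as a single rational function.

Transform both sides with L{·}.
With L{y''} = s^2 Y - s·y(0) - y'(0) and L{y'} = sY - y(0), with y(0) = 4, y'(0) = 3: the LHS transforms to (s^2 - 2*s - 6)Y - (4*s - 5).
The right side is L{cos(6*t)} = s/(s^2 + 36).
So (s^2 - 2*s - 6)Y = s/(s^2 + 36) + (4*s - 5).
Solve for Y(s) and write it as one ratio of polynomials.

Y(s) = (4*s^3 - 5*s^2 + 145*s - 180)/(s^4 - 2*s^3 + 30*s^2 - 72*s - 216)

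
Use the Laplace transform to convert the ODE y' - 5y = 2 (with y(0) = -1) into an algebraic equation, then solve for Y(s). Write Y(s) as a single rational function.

Y(s) = (-s + 2)/(s^2 - 5*s)

Laplace-transform each side.
With L{y'} = sY - y(0) = sY - (-1): the LHS transforms to (s - 5)Y - (-1).
The right side is L{2} = 2/s.
So (s - 5)Y = 2/s + (-1).
Isolate Y and clear denominators.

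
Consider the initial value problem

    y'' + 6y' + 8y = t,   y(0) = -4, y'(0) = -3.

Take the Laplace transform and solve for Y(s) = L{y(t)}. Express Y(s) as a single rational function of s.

Apply the Laplace transform to the equation.
Using L{y''} = s^2 Y - s·y(0) - y'(0) and L{y'} = sY - y(0), with y(0) = -4, y'(0) = -3, the left side becomes (s^2 + 6*s + 8)Y - (-4*s - 27).
The right side is L{t} = s^(-2).
So (s^2 + 6*s + 8)Y = s^(-2) + (-4*s - 27).
Divide through and combine into a single rational function.

Y(s) = (-4*s^3 - 27*s^2 + 1)/(s^4 + 6*s^3 + 8*s^2)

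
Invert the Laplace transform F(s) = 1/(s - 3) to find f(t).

Since L{e^(3t)} = 1/(s - 3), the inverse is exp(3*t).

f(t) = exp(3*t)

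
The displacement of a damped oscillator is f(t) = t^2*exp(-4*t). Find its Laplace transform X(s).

X(s) = 2/(s + 4)^3

L{e^(-4t)} = 1/(s + 4).
Then apply L{t^2·g(t)} = (-1)^2 d^2/ds^2[G(s)] with G(s) = 1/(s + 4):
differentiating 2 times and applying the sign gives 2/(s + 4)^3.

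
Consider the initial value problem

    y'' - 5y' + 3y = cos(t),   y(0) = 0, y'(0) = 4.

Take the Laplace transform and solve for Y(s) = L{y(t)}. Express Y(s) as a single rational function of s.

Laplace-transform each side.
With L{y''} = s^2 Y - s·y(0) - y'(0) and L{y'} = sY - y(0), with y(0) = 0, y'(0) = 4: the LHS transforms to (s^2 - 5*s + 3)Y - (4).
The right side is L{cos(t)} = s/(s^2 + 1).
So (s^2 - 5*s + 3)Y = s/(s^2 + 1) + (4).
Isolate Y and clear denominators.

Y(s) = (4*s^2 + s + 4)/(s^4 - 5*s^3 + 4*s^2 - 5*s + 3)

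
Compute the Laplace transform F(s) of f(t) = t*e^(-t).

F(s) = (s + 1)^(-2)

L{e^(-t)} = 1/(s + 1).
Then apply L{t·g(t)} = -d/ds[G(s)] with G(s) = 1/(s + 1):
differentiating 1 time and applying the sign gives (s + 1)^(-2).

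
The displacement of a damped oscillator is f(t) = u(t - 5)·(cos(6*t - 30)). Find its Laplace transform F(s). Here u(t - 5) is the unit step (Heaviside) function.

F(s) = s*exp(-5*s)/(s^2 + 36)

By the second shifting theorem, L{u(t - c)·g(t - c)} = e^(-cs)·G(s) with c = 5 and G(s) = L{g(t)}.
L{cos(6t)} = s/(s^2 + 36).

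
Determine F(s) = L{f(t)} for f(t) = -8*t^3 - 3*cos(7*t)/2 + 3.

The transform is linear, so treat each term independently.
(-8)·[L{t^3} = 3!/s^4 = 6/s^4]; L{3} = 3/s; (-3/2)·[L{cos(7t)} = s/(s^2 + 49)].

F(s) = -3*s/(2*(s^2 + 49)) + 3/s - 48/s^4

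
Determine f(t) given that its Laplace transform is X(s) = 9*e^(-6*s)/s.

The factor e^(-6s) signals a time shift by c = 6 (second shifting theorem).
L{9} = 9/s, so L^-1{9/s} = 9.
Hence the inverse is u(t - 6) times that function evaluated at t - 6.

f(t) = Heaviside(t - 6)*(9)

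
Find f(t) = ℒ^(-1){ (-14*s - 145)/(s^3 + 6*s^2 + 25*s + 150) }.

f(t) = -4*sin(5*t) + cos(5*t) - exp(-6*t)

Factor the denominator: s^3 + 6*s^2 + 25*s + 150 = (s + 6)*(s^2 + 25).
Partial fraction decomposition gives [-1/(s + 6)] + [s/(s^2 + 25)] + [-20/(s^2 + 25)].
Invert each term: -1/(s + 6) ↔ -e^(-6t); 1·s/(s^2 + 25) ↔ cos(5t); -4·5/(s^2 + 25) ↔ -4sin(5t).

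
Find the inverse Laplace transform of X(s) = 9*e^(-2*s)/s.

Heaviside(t - 2)*(9)

The factor e^(-2s) signals a time shift by c = 2 (second shifting theorem).
L{9} = 9/s, so L^-1{9/s} = 9.
Hence the inverse is u(t - 2) times that function evaluated at t - 2.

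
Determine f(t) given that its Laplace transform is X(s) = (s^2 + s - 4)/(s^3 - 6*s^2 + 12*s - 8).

f(t) = t^2*exp(2*t) + 5*t*exp(2*t) + exp(2*t)

Factor the denominator: s^3 - 6*s^2 + 12*s - 8 = (s - 2)^3.
Partial fraction decomposition gives [1/(s - 2)] + [5/(s - 2)^2] + [2/(s - 2)^3].
Invert each term: 1/(s - 2) ↔ e^(2t); 5/(s - 2)^2 ↔ 5t·e^(2t); 2/(s - 2)^3 ↔ (1)t^2·e^(2t).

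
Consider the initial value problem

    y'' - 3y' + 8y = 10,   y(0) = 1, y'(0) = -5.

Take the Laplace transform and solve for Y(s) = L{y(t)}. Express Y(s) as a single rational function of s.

Y(s) = (s^2 - 8*s + 10)/(s^3 - 3*s^2 + 8*s)

Laplace-transform each side.
With L{y''} = s^2 Y - s·y(0) - y'(0) and L{y'} = sY - y(0), with y(0) = 1, y'(0) = -5: the LHS transforms to (s^2 - 3*s + 8)Y - (s - 8).
The right side is L{10} = 10/s.
So (s^2 - 3*s + 8)Y = 10/s + (s - 8).
Isolate Y and clear denominators.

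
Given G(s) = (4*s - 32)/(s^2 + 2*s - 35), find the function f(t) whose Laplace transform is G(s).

f(t) = -exp(5*t) + 5*exp(-7*t)

Factor the denominator: s^2 + 2*s - 35 = (s - 5)*(s + 7).
Partial fraction decomposition gives [-1/(s - 5)] + [5/(s + 7)].
Invert each term: -1/(s - 5) ↔ -e^(5t); 5/(s + 7) ↔ 5e^(-7t).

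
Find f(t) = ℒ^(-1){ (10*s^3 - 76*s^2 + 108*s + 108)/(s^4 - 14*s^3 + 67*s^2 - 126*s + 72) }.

Factor the denominator: s^4 - 14*s^3 + 67*s^2 - 126*s + 72 = (s - 6)*(s - 4)*(s - 3)*(s - 1).
Partial fraction decomposition gives [3/(s - 3)] + [6/(s - 6)] + [-5/(s - 1)] + [6/(s - 4)].
Invert each term: 3/(s - 3) ↔ 3e^(3t); 6/(s - 6) ↔ 6e^(6t); -5/(s - 1) ↔ -5e^(t); 6/(s - 4) ↔ 6e^(4t).

f(t) = 6*exp(6*t) + 6*exp(4*t) + 3*exp(3*t) - 5*exp(t)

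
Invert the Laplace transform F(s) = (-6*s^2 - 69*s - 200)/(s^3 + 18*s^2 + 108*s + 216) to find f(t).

f(t) = -t^2*exp(-6*t) + 3*t*exp(-6*t) - 6*exp(-6*t)

Factor the denominator: s^3 + 18*s^2 + 108*s + 216 = (s + 6)^3.
Partial fraction decomposition gives [-6/(s + 6)] + [3/(s + 6)^2] + [-2/(s + 6)^3].
Invert each term: -6/(s + 6) ↔ -6e^(-6t); 3/(s + 6)^2 ↔ 3t·e^(-6t); -2/(s + 6)^3 ↔ (-1)t^2·e^(-6t).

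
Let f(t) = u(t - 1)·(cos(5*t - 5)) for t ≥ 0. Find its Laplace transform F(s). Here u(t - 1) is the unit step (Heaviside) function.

F(s) = s*exp(-s)/(s^2 + 25)

By the second shifting theorem, L{u(t - c)·g(t - c)} = e^(-cs)·G(s) with c = 1 and G(s) = L{g(t)}.
L{cos(5t)} = s/(s^2 + 25).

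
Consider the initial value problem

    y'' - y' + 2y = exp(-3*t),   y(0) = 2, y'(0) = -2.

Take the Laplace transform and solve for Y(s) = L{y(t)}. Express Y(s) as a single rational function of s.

Y(s) = (2*s^2 + 2*s - 11)/(s^3 + 2*s^2 - s + 6)

Transform both sides with L{·}.
With L{y''} = s^2 Y - s·y(0) - y'(0) and L{y'} = sY - y(0), with y(0) = 2, y'(0) = -2: the LHS transforms to (s^2 - s + 2)Y - (2*s - 4).
The right side is L{exp(-3*t)} = 1/(s + 3).
So (s^2 - s + 2)Y = 1/(s + 3) + (2*s - 4).
Isolate Y and clear denominators.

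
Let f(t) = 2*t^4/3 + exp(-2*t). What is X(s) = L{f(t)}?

The transform is linear, so treat each term independently.
L{e^(-2t)} = 1/(s + 2); (2/3)·[L{t^4} = 4!/s^5 = 24/s^5].

X(s) = 1/(s + 2) + 16/s^5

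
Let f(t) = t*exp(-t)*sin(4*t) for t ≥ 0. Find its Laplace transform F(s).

F(s) = 8*(s + 1)/(s^2 + 2*s + 17)^2

L{sin(4t)} = 4/(s^2 + 16).
Multiplying by e^(-t) shifts s → s + 1, so L{exp(-t)*sin(4*t)} = 4/((s + 1)^2 + 16).
Then apply L{t·g(t)} = -d/ds[G(s)] with G(s) = 4/((s + 1)^2 + 16):
differentiating 1 time and applying the sign gives 8*(s + 1)/(s^2 + 2*s + 17)^2.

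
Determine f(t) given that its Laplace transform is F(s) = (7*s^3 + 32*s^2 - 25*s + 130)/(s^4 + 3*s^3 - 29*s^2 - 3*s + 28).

f(t) = 6*exp(4*t) - 3*exp(t) + 3*exp(-t) + exp(-7*t)

Factor the denominator: s^4 + 3*s^3 - 29*s^2 - 3*s + 28 = (s - 4)*(s - 1)*(s + 1)*(s + 7).
Partial fraction decomposition gives [1/(s + 7)] + [-3/(s - 1)] + [6/(s - 4)] + [3/(s + 1)].
Invert each term: 1/(s + 7) ↔ e^(-7t); -3/(s - 1) ↔ -3e^(t); 6/(s - 4) ↔ 6e^(4t); 3/(s + 1) ↔ 3e^(-t).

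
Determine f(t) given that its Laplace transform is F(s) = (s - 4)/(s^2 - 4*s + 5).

Complete the square in the denominator: s^2 - 4*s + 5 = (s - 2)^2 + 1^2.
Split the numerator to match: s - 4 = 1·(s - 2) - 2·1.
Invert each term: 1·(s - 2)/((s - 2)^2 + 1) ↔ e^(2t)cos(t); -2·1/((s - 2)^2 + 1) ↔ -2e^(2t)sin(t).

f(t) = -2*exp(2*t)*sin(t) + exp(2*t)*cos(t)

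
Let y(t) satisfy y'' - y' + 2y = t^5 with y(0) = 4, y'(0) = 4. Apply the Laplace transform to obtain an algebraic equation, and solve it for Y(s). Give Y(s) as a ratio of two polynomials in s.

Y(s) = (4*s^7 + 120)/(s^8 - s^7 + 2*s^6)

Transform both sides with L{·}.
With L{y''} = s^2 Y - s·y(0) - y'(0) and L{y'} = sY - y(0), with y(0) = 4, y'(0) = 4: the LHS transforms to (s^2 - s + 2)Y - (4*s).
The right side is L{t^5} = 120/s^6.
So (s^2 - s + 2)Y = 120/s^6 + (4*s).
Solve for Y(s) and write it as one ratio of polynomials.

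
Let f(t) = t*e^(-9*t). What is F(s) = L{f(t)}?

L{e^(-9t)} = 1/(s + 9).
Then apply L{t·g(t)} = -d/ds[G(s)] with G(s) = 1/(s + 9):
differentiating 1 time and applying the sign gives (s + 9)^(-2).

F(s) = (s + 9)^(-2)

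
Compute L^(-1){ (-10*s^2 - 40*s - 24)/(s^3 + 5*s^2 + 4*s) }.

Factor the denominator: s^3 + 5*s^2 + 4*s = s*(s + 1)*(s + 4).
Partial fraction decomposition gives [-2/(s + 1)] + [-6/s] + [-2/(s + 4)].
Invert each term: -2/(s + 1) ↔ -2e^(-t); -6/(s - 0) ↔ -6e^(0t); -2/(s + 4) ↔ -2e^(-4t).

-6 - 2*exp(-t) - 2*exp(-4*t)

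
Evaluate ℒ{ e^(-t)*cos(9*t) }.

L{cos(9t)} = s/(s^2 + 81).
By the first shifting theorem, multiplying by e^(-t) replaces s with s + 1.

(s + 1)/((s + 1)^2 + 81)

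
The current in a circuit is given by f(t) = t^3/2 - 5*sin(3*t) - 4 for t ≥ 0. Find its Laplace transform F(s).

By linearity of the Laplace transform, transform each term separately.
(-5)·[L{sin(3t)} = 3/(s^2 + 9)]; (1/2)·[L{t^3} = 3!/s^4 = 6/s^4]; L{-4} = -4/s.

F(s) = -15/(s^2 + 9) - 4/s + 3/s^4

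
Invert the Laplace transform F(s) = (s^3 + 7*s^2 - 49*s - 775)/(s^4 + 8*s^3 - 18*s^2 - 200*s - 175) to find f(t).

Factor the denominator: s^4 + 8*s^3 - 18*s^2 - 200*s - 175 = (s - 5)*(s + 1)*(s + 5)*(s + 7).
Partial fraction decomposition gives [-6/(s + 5)] + [3/(s + 7)] + [-1/(s - 5)] + [5/(s + 1)].
Invert each term: -6/(s + 5) ↔ -6e^(-5t); 3/(s + 7) ↔ 3e^(-7t); -1/(s - 5) ↔ -e^(5t); 5/(s + 1) ↔ 5e^(-t).

f(t) = -exp(5*t) + 5*exp(-t) - 6*exp(-5*t) + 3*exp(-7*t)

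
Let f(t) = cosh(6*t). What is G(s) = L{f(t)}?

G(s) = s/(s^2 - 36)

L{cosh(6t)} = s/(s^2 - 36).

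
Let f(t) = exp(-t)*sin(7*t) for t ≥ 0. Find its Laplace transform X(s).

X(s) = 7/((s + 1)^2 + 49)

L{sin(7t)} = 7/(s^2 + 49).
By the first shifting theorem, multiplying by e^(-t) replaces s with s + 1.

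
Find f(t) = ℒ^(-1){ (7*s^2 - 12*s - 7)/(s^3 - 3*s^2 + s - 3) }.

f(t) = 2*exp(3*t) + 3*sin(t) + 5*cos(t)

Factor the denominator: s^3 - 3*s^2 + s - 3 = (s - 3)*(s^2 + 1).
Partial fraction decomposition gives [2/(s - 3)] + [5*s/(s^2 + 1)] + [3/(s^2 + 1)].
Invert each term: 2/(s - 3) ↔ 2e^(3t); 5·s/(s^2 + 1) ↔ 5cos(t); 3·1/(s^2 + 1) ↔ 3sin(t).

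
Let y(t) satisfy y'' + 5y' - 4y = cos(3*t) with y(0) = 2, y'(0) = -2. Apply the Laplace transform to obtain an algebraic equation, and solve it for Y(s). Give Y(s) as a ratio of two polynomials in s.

Y(s) = (2*s^3 + 8*s^2 + 19*s + 72)/(s^4 + 5*s^3 + 5*s^2 + 45*s - 36)

Transform both sides with L{·}.
With L{y''} = s^2 Y - s·y(0) - y'(0) and L{y'} = sY - y(0), with y(0) = 2, y'(0) = -2: the LHS transforms to (s^2 + 5*s - 4)Y - (2*s + 8).
The right side is L{cos(3*t)} = s/(s^2 + 9).
So (s^2 + 5*s - 4)Y = s/(s^2 + 9) + (2*s + 8).
Isolate Y and clear denominators.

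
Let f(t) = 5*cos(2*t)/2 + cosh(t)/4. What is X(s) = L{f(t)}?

Apply the Laplace transform termwise.
(5/2)·[L{cos(2t)} = s/(s^2 + 4)]; (1/4)·[L{cosh(t)} = s/(s^2 - 1)].

X(s) = 5*s/(2*(s^2 + 4)) + s/(4*(s^2 - 1))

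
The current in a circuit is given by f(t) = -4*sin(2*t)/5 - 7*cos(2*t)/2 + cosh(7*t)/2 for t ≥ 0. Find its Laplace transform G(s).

G(s) = -7*s/(2*(s^2 + 4)) + s/(2*(s^2 - 49)) - 8/(5*(s^2 + 4))

By linearity of the Laplace transform, transform each term separately.
(1/2)·[L{cosh(7t)} = s/(s^2 - 49)]; (-4/5)·[L{sin(2t)} = 2/(s^2 + 4)]; (-7/2)·[L{cos(2t)} = s/(s^2 + 4)].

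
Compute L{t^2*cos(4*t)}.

L{cos(4t)} = s/(s^2 + 16).
Then apply L{t^2·g(t)} = (-1)^2 d^2/ds^2[G(s)] with G(s) = s/(s^2 + 16):
differentiating 2 times and applying the sign gives 2*s*(s^2 - 48)/(s^2 + 16)^3.

2*s*(s^2 - 48)/(s^2 + 16)^3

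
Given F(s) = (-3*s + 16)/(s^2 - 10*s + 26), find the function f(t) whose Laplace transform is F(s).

Complete the square in the denominator: s^2 - 10*s + 26 = (s - 5)^2 + 1^2.
Split the numerator to match: -3*s + 16 = -3·(s - 5) + 1·1.
Invert each term: -3·(s - 5)/((s - 5)^2 + 1) ↔ -3e^(5t)cos(t); 1·1/((s - 5)^2 + 1) ↔ e^(5t)sin(t).

f(t) = exp(5*t)*sin(t) - 3*exp(5*t)*cos(t)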